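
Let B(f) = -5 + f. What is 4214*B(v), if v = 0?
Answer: -21070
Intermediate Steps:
4214*B(v) = 4214*(-5 + 0) = 4214*(-5) = -21070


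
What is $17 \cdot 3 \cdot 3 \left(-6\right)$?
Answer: $-918$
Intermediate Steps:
$17 \cdot 3 \cdot 3 \left(-6\right) = 51 \left(-18\right) = -918$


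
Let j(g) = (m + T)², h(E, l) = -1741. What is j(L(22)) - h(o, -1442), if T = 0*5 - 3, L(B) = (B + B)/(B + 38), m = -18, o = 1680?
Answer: 2182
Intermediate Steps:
L(B) = 2*B/(38 + B) (L(B) = (2*B)/(38 + B) = 2*B/(38 + B))
T = -3 (T = 0 - 3 = -3)
j(g) = 441 (j(g) = (-18 - 3)² = (-21)² = 441)
j(L(22)) - h(o, -1442) = 441 - 1*(-1741) = 441 + 1741 = 2182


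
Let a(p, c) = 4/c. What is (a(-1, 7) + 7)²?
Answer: 2809/49 ≈ 57.327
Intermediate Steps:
(a(-1, 7) + 7)² = (4/7 + 7)² = (53/7)² = 2809/49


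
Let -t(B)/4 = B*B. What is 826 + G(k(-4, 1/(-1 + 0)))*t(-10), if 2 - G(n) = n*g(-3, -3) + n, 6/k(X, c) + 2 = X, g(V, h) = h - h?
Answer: -374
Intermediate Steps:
g(V, h) = 0
k(X, c) = 6/(-2 + X)
G(n) = 2 - n (G(n) = 2 - (n*0 + n) = 2 - (0 + n) = 2 - n)
t(B) = -4*B² (t(B) = -4*B*B = -4*B²)
826 + G(k(-4, 1/(-1 + 0)))*t(-10) = 826 + (2 - 6/(-2 - 4))*(-4*(-10)²) = 826 + (2 - 6/(-6))*(-4*100) = 826 + (2 - 6*(-1)/6)*(-400) = 826 + (2 - 1*(-1))*(-400) = 826 + (2 + 1)*(-400) = 826 + 3*(-400) = 826 - 1200 = -374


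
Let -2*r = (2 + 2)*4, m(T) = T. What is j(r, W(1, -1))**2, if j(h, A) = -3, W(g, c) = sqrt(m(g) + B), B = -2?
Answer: 9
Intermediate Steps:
W(g, c) = sqrt(-2 + g) (W(g, c) = sqrt(g - 2) = sqrt(-2 + g))
r = -8 (r = -(2 + 2)*4/2 = -2*4 = -1/2*16 = -8)
j(r, W(1, -1))**2 = (-3)**2 = 9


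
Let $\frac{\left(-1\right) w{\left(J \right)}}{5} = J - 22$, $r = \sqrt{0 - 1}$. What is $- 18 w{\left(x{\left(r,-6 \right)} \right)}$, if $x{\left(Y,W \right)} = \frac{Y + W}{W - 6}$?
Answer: $-1935 - \frac{15 i}{2} \approx -1935.0 - 7.5 i$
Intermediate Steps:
$r = i$ ($r = \sqrt{-1} = i \approx 1.0 i$)
$x{\left(Y,W \right)} = \frac{W + Y}{-6 + W}$
$w{\left(J \right)} = 110 - 5 J$ ($w{\left(J \right)} = - 5 \left(J - 22\right) = - 5 \left(-22 + J\right) = 110 - 5 J$)
$- 18 w{\left(x{\left(r,-6 \right)} \right)} = - 18 \left(110 - 5 \frac{-6 + i}{-6 - 6}\right) = - 18 \left(110 - 5 \frac{-6 + i}{-12}\right) = - 18 \left(110 - 5 \left(- \frac{-6 + i}{12}\right)\right) = - 18 \left(110 - 5 \left(\frac{1}{2} - \frac{i}{12}\right)\right) = - 18 \left(110 - \left(\frac{5}{2} - \frac{5 i}{12}\right)\right) = - 18 \left(\frac{215}{2} + \frac{5 i}{12}\right) = -1935 - \frac{15 i}{2}$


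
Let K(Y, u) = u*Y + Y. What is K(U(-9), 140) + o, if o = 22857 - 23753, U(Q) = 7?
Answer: 91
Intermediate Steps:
K(Y, u) = Y + Y*u (K(Y, u) = Y*u + Y = Y + Y*u)
o = -896
K(U(-9), 140) + o = 7*(1 + 140) - 896 = 7*141 - 896 = 987 - 896 = 91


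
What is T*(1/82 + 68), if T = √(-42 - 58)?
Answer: 27885*I/41 ≈ 680.12*I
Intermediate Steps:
T = 10*I (T = √(-100) = 10*I ≈ 10.0*I)
T*(1/82 + 68) = (10*I)*(1/82 + 68) = (10*I)*(5577/82) = 27885*I/41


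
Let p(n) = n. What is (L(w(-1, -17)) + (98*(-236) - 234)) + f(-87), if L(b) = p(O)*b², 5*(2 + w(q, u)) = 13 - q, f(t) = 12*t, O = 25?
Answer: -24390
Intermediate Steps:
w(q, u) = ⅗ - q/5 (w(q, u) = -2 + (13 - q)/5 = -2 + (13/5 - q/5) = ⅗ - q/5)
L(b) = 25*b²
(L(w(-1, -17)) + (98*(-236) - 234)) + f(-87) = (25*(⅗ - ⅕*(-1))² + (98*(-236) - 234)) + 12*(-87) = (25*(⅗ + ⅕)² + (-23128 - 234)) - 1044 = (25*(⅘)² - 23362) - 1044 = (25*(16/25) - 23362) - 1044 = (16 - 23362) - 1044 = -23346 - 1044 = -24390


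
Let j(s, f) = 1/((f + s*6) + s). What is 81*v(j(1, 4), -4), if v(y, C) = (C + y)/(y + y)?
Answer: -3483/2 ≈ -1741.5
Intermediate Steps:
j(s, f) = 1/(f + 7*s) (j(s, f) = 1/((f + 6*s) + s) = 1/(f + 7*s))
v(y, C) = (C + y)/(2*y) (v(y, C) = (C + y)/((2*y)) = (C + y)*(1/(2*y)) = (C + y)/(2*y))
81*v(j(1, 4), -4) = 81*((-4 + 1/(4 + 7*1))/(2*(1/(4 + 7*1)))) = 81*((-4 + 1/(4 + 7))/(2*(1/(4 + 7)))) = 81*((-4 + 1/11)/(2*(1/11))) = 81*((½)*11*(-43/11)) = 81*(-43/2) = -3483/2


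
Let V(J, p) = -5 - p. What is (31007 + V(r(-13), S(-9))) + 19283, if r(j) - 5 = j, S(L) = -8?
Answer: 50293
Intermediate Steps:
r(j) = 5 + j
(31007 + V(r(-13), S(-9))) + 19283 = (31007 + (-5 - 1*(-8))) + 19283 = (31007 + (-5 + 8)) + 19283 = (31007 + 3) + 19283 = 31010 + 19283 = 50293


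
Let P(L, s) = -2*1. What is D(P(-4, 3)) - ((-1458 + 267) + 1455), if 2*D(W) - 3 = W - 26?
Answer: -553/2 ≈ -276.50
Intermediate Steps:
P(L, s) = -2
D(W) = -23/2 + W/2 (D(W) = 3/2 + (W - 26)/2 = 3/2 + (-26 + W)/2 = 3/2 + (-13 + W/2) = -23/2 + W/2)
D(P(-4, 3)) - ((-1458 + 267) + 1455) = (-23/2 + (½)*(-2)) - ((-1458 + 267) + 1455) = (-23/2 - 1) - (-1191 + 1455) = -25/2 - 1*264 = -25/2 - 264 = -553/2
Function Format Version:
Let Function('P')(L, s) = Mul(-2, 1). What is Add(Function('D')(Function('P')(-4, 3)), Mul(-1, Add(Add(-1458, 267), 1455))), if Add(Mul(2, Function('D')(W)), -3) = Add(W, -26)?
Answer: Rational(-553, 2) ≈ -276.50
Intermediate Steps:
Function('P')(L, s) = -2
Function('D')(W) = Add(Rational(-23, 2), Mul(Rational(1, 2), W)) (Function('D')(W) = Add(Rational(3, 2), Mul(Rational(1, 2), Add(W, -26))) = Add(Rational(3, 2), Mul(Rational(1, 2), Add(-26, W))) = Add(Rational(3, 2), Add(-13, Mul(Rational(1, 2), W))) = Add(Rational(-23, 2), Mul(Rational(1, 2), W)))
Add(Function('D')(Function('P')(-4, 3)), Mul(-1, Add(Add(-1458, 267), 1455))) = Add(Add(Rational(-23, 2), Mul(Rational(1, 2), -2)), Mul(-1, Add(Add(-1458, 267), 1455))) = Add(Add(Rational(-23, 2), -1), Mul(-1, Add(-1191, 1455))) = Add(Rational(-25, 2), Mul(-1, 264)) = Add(Rational(-25, 2), -264) = Rational(-553, 2)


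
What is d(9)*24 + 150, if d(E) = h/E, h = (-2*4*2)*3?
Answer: 22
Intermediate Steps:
h = -48 (h = -8*2*3 = -16*3 = -48)
d(E) = -48/E
d(9)*24 + 150 = -48/9*24 + 150 = -48*⅑*24 + 150 = -16/3*24 + 150 = -128 + 150 = 22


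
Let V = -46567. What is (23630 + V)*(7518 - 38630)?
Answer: 713615944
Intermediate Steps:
(23630 + V)*(7518 - 38630) = (23630 - 46567)*(7518 - 38630) = -22937*(-31112) = 713615944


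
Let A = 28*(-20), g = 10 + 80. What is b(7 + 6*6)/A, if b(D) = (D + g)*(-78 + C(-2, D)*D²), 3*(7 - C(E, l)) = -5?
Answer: -11362/3 ≈ -3787.3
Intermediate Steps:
C(E, l) = 26/3 (C(E, l) = 7 - ⅓*(-5) = 7 + 5/3 = 26/3)
g = 90
b(D) = (-78 + 26*D²/3)*(90 + D) (b(D) = (D + 90)*(-78 + 26*D²/3) = (90 + D)*(-78 + 26*D²/3) = (-78 + 26*D²/3)*(90 + D))
A = -560
b(7 + 6*6)/A = (-7020 - 78*(7 + 6*6) + 780*(7 + 6*6)² + 26*(7 + 6*6)³/3)/(-560) = (-7020 - 78*(7 + 36) + 780*(7 + 36)² + 26*(7 + 36)³/3)*(-1/560) = (-7020 - 78*43 + 780*43² + (26/3)*43³)*(-1/560) = (-7020 - 3354 + 780*1849 + (26/3)*79507)*(-1/560) = (-7020 - 3354 + 1442220 + 2067182/3)*(-1/560) = (6362720/3)*(-1/560) = -11362/3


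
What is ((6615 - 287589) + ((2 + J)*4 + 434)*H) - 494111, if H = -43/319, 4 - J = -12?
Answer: -22479443/29 ≈ -7.7515e+5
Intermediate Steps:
J = 16 (J = 4 - 1*(-12) = 4 + 12 = 16)
H = -43/319 (H = -43*1/319 = -43/319 ≈ -0.13480)
((6615 - 287589) + ((2 + J)*4 + 434)*H) - 494111 = ((6615 - 287589) + ((2 + 16)*4 + 434)*(-43/319)) - 494111 = (-280974 + (18*4 + 434)*(-43/319)) - 494111 = (-280974 + (72 + 434)*(-43/319)) - 494111 = (-280974 + 506*(-43/319)) - 494111 = (-280974 - 1978/29) - 494111 = -8150224/29 - 494111 = -22479443/29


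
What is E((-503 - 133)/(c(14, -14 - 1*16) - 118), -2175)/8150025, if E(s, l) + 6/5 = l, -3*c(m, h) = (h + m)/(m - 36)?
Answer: -279/1044875 ≈ -0.00026702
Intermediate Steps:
c(m, h) = -(h + m)/(3*(-36 + m)) (c(m, h) = -(h + m)/(3*(m - 36)) = -(h + m)/(3*(-36 + m)))
E(s, l) = -6/5 + l
E((-503 - 133)/(c(14, -14 - 1*16) - 118), -2175)/8150025 = (-6/5 - 2175)/8150025 = -10881/5*1/8150025 = -279/1044875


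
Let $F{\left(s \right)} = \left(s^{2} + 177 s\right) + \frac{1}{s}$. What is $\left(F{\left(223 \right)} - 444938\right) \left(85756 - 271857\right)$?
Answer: $\frac{14763312864873}{223} \approx 6.6203 \cdot 10^{10}$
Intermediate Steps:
$F{\left(s \right)} = \frac{1}{s} + s^{2} + 177 s$
$\left(F{\left(223 \right)} - 444938\right) \left(85756 - 271857\right) = \left(\frac{1 + 223^{2} \left(177 + 223\right)}{223} - 444938\right) \left(85756 - 271857\right) = \left(\frac{1 + 49729 \cdot 400}{223} - 444938\right) \left(-186101\right) = \left(\frac{1 + 19891600}{223} - 444938\right) \left(-186101\right) = \left(\frac{1}{223} \cdot 19891601 - 444938\right) \left(-186101\right) = \left(\frac{19891601}{223} - 444938\right) \left(-186101\right) = \left(- \frac{79329573}{223}\right) \left(-186101\right) = \frac{14763312864873}{223}$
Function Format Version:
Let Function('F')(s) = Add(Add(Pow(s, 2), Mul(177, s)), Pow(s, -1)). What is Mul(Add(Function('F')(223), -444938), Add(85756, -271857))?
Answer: Rational(14763312864873, 223) ≈ 6.6203e+10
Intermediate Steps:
Function('F')(s) = Add(Pow(s, -1), Pow(s, 2), Mul(177, s))
Mul(Add(Function('F')(223), -444938), Add(85756, -271857)) = Mul(Add(Mul(Pow(223, -1), Add(1, Mul(Pow(223, 2), Add(177, 223)))), -444938), Add(85756, -271857)) = Mul(Add(Mul(Rational(1, 223), Add(1, Mul(49729, 400))), -444938), -186101) = Mul(Add(Mul(Rational(1, 223), Add(1, 19891600)), -444938), -186101) = Mul(Add(Mul(Rational(1, 223), 19891601), -444938), -186101) = Mul(Add(Rational(19891601, 223), -444938), -186101) = Mul(Rational(-79329573, 223), -186101) = Rational(14763312864873, 223)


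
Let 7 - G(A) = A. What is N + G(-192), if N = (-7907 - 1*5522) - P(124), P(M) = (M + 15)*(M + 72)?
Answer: -40474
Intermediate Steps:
G(A) = 7 - A
P(M) = (15 + M)*(72 + M)
N = -40673 (N = (-7907 - 1*5522) - (1080 + 124² + 87*124) = (-7907 - 5522) - (1080 + 15376 + 10788) = -13429 - 1*27244 = -13429 - 27244 = -40673)
N + G(-192) = -40673 + (7 - 1*(-192)) = -40673 + (7 + 192) = -40673 + 199 = -40474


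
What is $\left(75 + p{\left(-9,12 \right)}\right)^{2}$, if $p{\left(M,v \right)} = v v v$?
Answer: $3250809$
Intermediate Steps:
$p{\left(M,v \right)} = v^{3}$ ($p{\left(M,v \right)} = v^{2} v = v^{3}$)
$\left(75 + p{\left(-9,12 \right)}\right)^{2} = \left(75 + 12^{3}\right)^{2} = \left(75 + 1728\right)^{2} = 1803^{2} = 3250809$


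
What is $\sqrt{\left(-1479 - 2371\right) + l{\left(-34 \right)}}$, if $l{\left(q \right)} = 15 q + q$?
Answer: $13 i \sqrt{26} \approx 66.287 i$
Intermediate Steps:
$l{\left(q \right)} = 16 q$
$\sqrt{\left(-1479 - 2371\right) + l{\left(-34 \right)}} = \sqrt{\left(-1479 - 2371\right) + 16 \left(-34\right)} = \sqrt{-3850 - 544} = \sqrt{-4394} = 13 i \sqrt{26}$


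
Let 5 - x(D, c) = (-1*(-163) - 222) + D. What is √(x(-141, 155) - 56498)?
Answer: I*√56293 ≈ 237.26*I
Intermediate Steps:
x(D, c) = 64 - D (x(D, c) = 5 - ((-1*(-163) - 222) + D) = 5 - ((163 - 222) + D) = 5 - (-59 + D) = 5 + (59 - D) = 64 - D)
√(x(-141, 155) - 56498) = √((64 - 1*(-141)) - 56498) = √((64 + 141) - 56498) = √(205 - 56498) = √(-56293) = I*√56293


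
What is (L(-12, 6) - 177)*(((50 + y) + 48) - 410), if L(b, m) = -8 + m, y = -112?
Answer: 75896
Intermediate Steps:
(L(-12, 6) - 177)*(((50 + y) + 48) - 410) = ((-8 + 6) - 177)*(((50 - 112) + 48) - 410) = (-2 - 177)*((-62 + 48) - 410) = -179*(-14 - 410) = -179*(-424) = 75896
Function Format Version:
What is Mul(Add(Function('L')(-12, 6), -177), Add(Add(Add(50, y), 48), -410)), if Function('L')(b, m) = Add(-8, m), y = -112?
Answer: 75896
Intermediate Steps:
Mul(Add(Function('L')(-12, 6), -177), Add(Add(Add(50, y), 48), -410)) = Mul(Add(Add(-8, 6), -177), Add(Add(Add(50, -112), 48), -410)) = Mul(Add(-2, -177), Add(Add(-62, 48), -410)) = Mul(-179, Add(-14, -410)) = Mul(-179, -424) = 75896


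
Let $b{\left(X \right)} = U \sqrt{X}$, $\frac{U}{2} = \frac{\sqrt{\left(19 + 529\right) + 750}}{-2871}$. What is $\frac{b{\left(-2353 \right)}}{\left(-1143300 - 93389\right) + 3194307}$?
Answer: $- \frac{i \sqrt{3054194}}{2810160639} \approx - 6.219 \cdot 10^{-7} i$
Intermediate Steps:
$U = - \frac{2 \sqrt{1298}}{2871}$ ($U = 2 \frac{\sqrt{\left(19 + 529\right) + 750}}{-2871} = 2 \sqrt{548 + 750} \left(- \frac{1}{2871}\right) = 2 \sqrt{1298} \left(- \frac{1}{2871}\right) = 2 \left(- \frac{\sqrt{1298}}{2871}\right) = - \frac{2 \sqrt{1298}}{2871} \approx -0.025098$)
$b{\left(X \right)} = - \frac{2 \sqrt{1298} \sqrt{X}}{2871}$ ($b{\left(X \right)} = - \frac{2 \sqrt{1298}}{2871} \sqrt{X} = - \frac{2 \sqrt{1298} \sqrt{X}}{2871}$)
$\frac{b{\left(-2353 \right)}}{\left(-1143300 - 93389\right) + 3194307} = \frac{\left(- \frac{2}{2871}\right) \sqrt{1298} \sqrt{-2353}}{\left(-1143300 - 93389\right) + 3194307} = \frac{\left(- \frac{2}{2871}\right) \sqrt{1298} i \sqrt{2353}}{\left(-1143300 - 93389\right) + 3194307} = \frac{\left(- \frac{2}{2871}\right) i \sqrt{3054194}}{-1236689 + 3194307} = \frac{\left(- \frac{2}{2871}\right) i \sqrt{3054194}}{1957618} = - \frac{2 i \sqrt{3054194}}{2871} \cdot \frac{1}{1957618} = - \frac{i \sqrt{3054194}}{2810160639}$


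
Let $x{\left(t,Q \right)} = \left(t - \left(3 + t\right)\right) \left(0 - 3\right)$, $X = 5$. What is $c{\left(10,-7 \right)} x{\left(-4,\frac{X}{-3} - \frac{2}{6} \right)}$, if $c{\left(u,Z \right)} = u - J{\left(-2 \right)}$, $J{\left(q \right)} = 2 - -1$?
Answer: $63$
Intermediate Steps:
$J{\left(q \right)} = 3$ ($J{\left(q \right)} = 2 + 1 = 3$)
$x{\left(t,Q \right)} = 9$ ($x{\left(t,Q \right)} = \left(-3\right) \left(-3\right) = 9$)
$c{\left(u,Z \right)} = -3 + u$ ($c{\left(u,Z \right)} = u - 3 = -3 + u$)
$c{\left(10,-7 \right)} x{\left(-4,\frac{X}{-3} - \frac{2}{6} \right)} = \left(-3 + 10\right) 9 = 7 \cdot 9 = 63$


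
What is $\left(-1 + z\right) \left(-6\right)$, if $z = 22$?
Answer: $-126$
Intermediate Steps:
$\left(-1 + z\right) \left(-6\right) = \left(-1 + 22\right) \left(-6\right) = 21 \left(-6\right) = -126$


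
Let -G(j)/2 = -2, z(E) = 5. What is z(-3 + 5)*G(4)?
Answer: 20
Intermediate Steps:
G(j) = 4 (G(j) = -2*(-2) = 4)
z(-3 + 5)*G(4) = 5*4 = 20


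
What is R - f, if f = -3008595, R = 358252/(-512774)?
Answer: 771364467139/256387 ≈ 3.0086e+6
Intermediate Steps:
R = -179126/256387 (R = 358252*(-1/512774) = -179126/256387 ≈ -0.69866)
R - f = -179126/256387 - 1*(-3008595) = -179126/256387 + 3008595 = 771364467139/256387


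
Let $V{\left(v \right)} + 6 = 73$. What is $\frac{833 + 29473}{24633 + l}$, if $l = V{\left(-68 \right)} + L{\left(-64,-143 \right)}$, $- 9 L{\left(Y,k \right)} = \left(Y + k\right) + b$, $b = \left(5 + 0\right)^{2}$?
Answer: $\frac{136377}{111241} \approx 1.226$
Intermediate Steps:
$b = 25$ ($b = 5^{2} = 25$)
$V{\left(v \right)} = 67$ ($V{\left(v \right)} = -6 + 73 = 67$)
$L{\left(Y,k \right)} = - \frac{25}{9} - \frac{Y}{9} - \frac{k}{9}$ ($L{\left(Y,k \right)} = - \frac{\left(Y + k\right) + 25}{9} = - \frac{25 + Y + k}{9} = - \frac{25}{9} - \frac{Y}{9} - \frac{k}{9}$)
$l = \frac{785}{9}$ ($l = 67 - - \frac{182}{9} = 67 + \left(- \frac{25}{9} + \frac{64}{9} + \frac{143}{9}\right) = 67 + \frac{182}{9} = \frac{785}{9} \approx 87.222$)
$\frac{833 + 29473}{24633 + l} = \frac{833 + 29473}{24633 + \frac{785}{9}} = \frac{30306}{\frac{222482}{9}} = 30306 \cdot \frac{9}{222482} = \frac{136377}{111241}$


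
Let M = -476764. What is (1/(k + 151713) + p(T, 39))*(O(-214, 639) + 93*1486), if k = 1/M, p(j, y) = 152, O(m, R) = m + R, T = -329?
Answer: 22747325832763444/1079571593 ≈ 2.1071e+7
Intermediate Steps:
O(m, R) = R + m
k = -1/476764 (k = 1/(-476764) = -1/476764 ≈ -2.0975e-6)
(1/(k + 151713) + p(T, 39))*(O(-214, 639) + 93*1486) = (1/(-1/476764 + 151713) + 152)*((639 - 214) + 93*1486) = (1/(72331296731/476764) + 152)*(425 + 138198) = (476764/72331296731 + 152)*138623 = (10994357579876/72331296731)*138623 = 22747325832763444/1079571593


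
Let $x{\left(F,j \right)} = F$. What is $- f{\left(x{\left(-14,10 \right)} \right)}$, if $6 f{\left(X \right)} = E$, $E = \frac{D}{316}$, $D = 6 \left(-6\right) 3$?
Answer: $\frac{9}{158} \approx 0.056962$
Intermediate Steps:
$D = -108$ ($D = \left(-36\right) 3 = -108$)
$E = - \frac{27}{79}$ ($E = - \frac{108}{316} = \left(-108\right) \frac{1}{316} = - \frac{27}{79} \approx -0.34177$)
$f{\left(X \right)} = - \frac{9}{158}$ ($f{\left(X \right)} = \frac{1}{6} \left(- \frac{27}{79}\right) = - \frac{9}{158}$)
$- f{\left(x{\left(-14,10 \right)} \right)} = \left(-1\right) \left(- \frac{9}{158}\right) = \frac{9}{158}$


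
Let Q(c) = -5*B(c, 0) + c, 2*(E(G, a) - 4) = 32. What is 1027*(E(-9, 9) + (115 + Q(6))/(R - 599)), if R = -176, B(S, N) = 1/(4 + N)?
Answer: 63182067/3100 ≈ 20381.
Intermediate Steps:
E(G, a) = 20 (E(G, a) = 4 + (1/2)*32 = 4 + 16 = 20)
Q(c) = -5/4 + c (Q(c) = -5/(4 + 0) + c = -5/4 + c)
1027*(E(-9, 9) + (115 + Q(6))/(R - 599)) = 1027*(20 + (115 + (-5/4 + 6))/(-176 - 599)) = 1027*(20 + (115 + 19/4)/(-775)) = 1027*(20 + (479/4)*(-1/775)) = 1027*(20 - 479/3100) = 1027*(61521/3100) = 63182067/3100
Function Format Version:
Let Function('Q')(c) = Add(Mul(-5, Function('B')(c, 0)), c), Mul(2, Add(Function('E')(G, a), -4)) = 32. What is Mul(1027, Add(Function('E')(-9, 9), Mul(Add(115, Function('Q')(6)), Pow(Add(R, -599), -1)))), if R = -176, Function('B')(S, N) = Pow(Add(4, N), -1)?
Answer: Rational(63182067, 3100) ≈ 20381.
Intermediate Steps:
Function('E')(G, a) = 20 (Function('E')(G, a) = Add(4, Mul(Rational(1, 2), 32)) = Add(4, 16) = 20)
Function('Q')(c) = Add(Rational(-5, 4), c) (Function('Q')(c) = Add(Mul(-5, Pow(Add(4, 0), -1)), c) = Add(Mul(-5, Pow(4, -1)), c) = Add(Mul(-5, Rational(1, 4)), c) = Add(Rational(-5, 4), c))
Mul(1027, Add(Function('E')(-9, 9), Mul(Add(115, Function('Q')(6)), Pow(Add(R, -599), -1)))) = Mul(1027, Add(20, Mul(Add(115, Add(Rational(-5, 4), 6)), Pow(Add(-176, -599), -1)))) = Mul(1027, Add(20, Mul(Add(115, Rational(19, 4)), Pow(-775, -1)))) = Mul(1027, Add(20, Mul(Rational(479, 4), Rational(-1, 775)))) = Mul(1027, Add(20, Rational(-479, 3100))) = Mul(1027, Rational(61521, 3100)) = Rational(63182067, 3100)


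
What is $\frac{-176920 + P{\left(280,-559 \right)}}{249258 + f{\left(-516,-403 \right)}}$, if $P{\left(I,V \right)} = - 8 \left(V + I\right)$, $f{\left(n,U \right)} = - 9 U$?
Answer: $- \frac{174688}{252885} \approx -0.69078$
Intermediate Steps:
$P{\left(I,V \right)} = - 8 I - 8 V$ ($P{\left(I,V \right)} = - 8 \left(I + V\right) = - 8 I - 8 V$)
$\frac{-176920 + P{\left(280,-559 \right)}}{249258 + f{\left(-516,-403 \right)}} = \frac{-176920 - -2232}{249258 - -3627} = \frac{-176920 + \left(-2240 + 4472\right)}{249258 + 3627} = \frac{-176920 + 2232}{252885} = \left(-174688\right) \frac{1}{252885} = - \frac{174688}{252885}$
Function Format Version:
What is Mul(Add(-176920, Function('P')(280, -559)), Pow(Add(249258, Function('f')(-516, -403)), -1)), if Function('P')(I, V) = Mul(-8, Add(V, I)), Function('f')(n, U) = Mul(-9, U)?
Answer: Rational(-174688, 252885) ≈ -0.69078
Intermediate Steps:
Function('P')(I, V) = Add(Mul(-8, I), Mul(-8, V)) (Function('P')(I, V) = Mul(-8, Add(I, V)) = Add(Mul(-8, I), Mul(-8, V)))
Mul(Add(-176920, Function('P')(280, -559)), Pow(Add(249258, Function('f')(-516, -403)), -1)) = Mul(Add(-176920, Add(Mul(-8, 280), Mul(-8, -559))), Pow(Add(249258, Mul(-9, -403)), -1)) = Mul(Add(-176920, Add(-2240, 4472)), Pow(Add(249258, 3627), -1)) = Mul(Add(-176920, 2232), Pow(252885, -1)) = Mul(-174688, Rational(1, 252885)) = Rational(-174688, 252885)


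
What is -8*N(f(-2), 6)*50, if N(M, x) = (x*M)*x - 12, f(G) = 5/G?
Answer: 40800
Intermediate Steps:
N(M, x) = -12 + M*x**2 (N(M, x) = (M*x)*x - 12 = M*x**2 - 12 = -12 + M*x**2)
-8*N(f(-2), 6)*50 = -8*(-12 + (5/(-2))*6**2)*50 = -8*(-12 + (5*(-1/2))*36)*50 = -8*(-12 - 5/2*36)*50 = -8*(-12 - 90)*50 = -8*(-102)*50 = 816*50 = 40800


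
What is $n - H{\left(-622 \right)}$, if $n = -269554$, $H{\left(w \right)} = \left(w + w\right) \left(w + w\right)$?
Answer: $-1817090$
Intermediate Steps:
$H{\left(w \right)} = 4 w^{2}$ ($H{\left(w \right)} = 2 w 2 w = 4 w^{2}$)
$n - H{\left(-622 \right)} = -269554 - 4 \left(-622\right)^{2} = -269554 - 4 \cdot 386884 = -269554 - 1547536 = -1817090$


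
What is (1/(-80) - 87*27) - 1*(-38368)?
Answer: 2881519/80 ≈ 36019.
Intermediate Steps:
(1/(-80) - 87*27) - 1*(-38368) = (-1/80 - 2349) + 38368 = -187921/80 + 38368 = 2881519/80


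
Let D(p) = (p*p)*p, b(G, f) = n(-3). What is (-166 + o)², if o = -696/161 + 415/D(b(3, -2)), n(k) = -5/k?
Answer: 105461913001/16200625 ≈ 6509.7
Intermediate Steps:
b(G, f) = 5/3 (b(G, f) = -5/(-3) = -5*(-⅓) = 5/3)
D(p) = p³ (D(p) = p²*p = p³)
o = 343401/4025 (o = -696/161 + 415/((5/3)³) = -696*1/161 + 415/(125/27) = -696/161 + 415*(27/125) = -696/161 + 2241/25 = 343401/4025 ≈ 85.317)
(-166 + o)² = (-166 + 343401/4025)² = (-324749/4025)² = 105461913001/16200625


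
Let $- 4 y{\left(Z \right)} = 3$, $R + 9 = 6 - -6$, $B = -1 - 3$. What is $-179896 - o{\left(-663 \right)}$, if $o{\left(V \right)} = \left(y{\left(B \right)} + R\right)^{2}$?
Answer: $- \frac{2878417}{16} \approx -1.799 \cdot 10^{5}$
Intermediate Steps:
$B = -4$
$R = 3$ ($R = -9 + \left(6 - -6\right) = -9 + \left(6 + 6\right) = -9 + 12 = 3$)
$y{\left(Z \right)} = - \frac{3}{4}$ ($y{\left(Z \right)} = \left(- \frac{1}{4}\right) 3 = - \frac{3}{4}$)
$o{\left(V \right)} = \frac{81}{16}$ ($o{\left(V \right)} = \left(- \frac{3}{4} + 3\right)^{2} = \left(\frac{9}{4}\right)^{2} = \frac{81}{16}$)
$-179896 - o{\left(-663 \right)} = -179896 - \frac{81}{16} = - \frac{2878417}{16}$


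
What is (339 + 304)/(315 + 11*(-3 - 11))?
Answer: 643/161 ≈ 3.9938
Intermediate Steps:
(339 + 304)/(315 + 11*(-3 - 11)) = 643/(315 + 11*(-14)) = 643/(315 - 154) = 643/161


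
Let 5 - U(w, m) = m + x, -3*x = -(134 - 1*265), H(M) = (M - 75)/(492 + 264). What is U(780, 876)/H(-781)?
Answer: 78183/107 ≈ 730.68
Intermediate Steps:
H(M) = -25/252 + M/756 (H(M) = (-75 + M)/756 = (-75 + M)*(1/756) = -25/252 + M/756)
x = -131/3 (x = -(-1)*(134 - 1*265)/3 = -(-1)*(134 - 265)/3 = -(-1)*(-131)/3 = -⅓*131 = -131/3 ≈ -43.667)
U(w, m) = 146/3 - m (U(w, m) = 5 - (m - 131/3) = 5 - (-131/3 + m) = 5 + (131/3 - m) = 146/3 - m)
U(780, 876)/H(-781) = (146/3 - 1*876)/(-25/252 + (1/756)*(-781)) = (146/3 - 876)/(-25/252 - 781/756) = -2482/(3*(-214/189)) = -2482/3*(-189/214) = 78183/107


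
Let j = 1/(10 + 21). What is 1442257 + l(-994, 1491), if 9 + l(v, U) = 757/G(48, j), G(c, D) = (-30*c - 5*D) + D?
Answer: 64387696245/44644 ≈ 1.4422e+6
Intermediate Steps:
j = 1/31 ≈ 0.032258
G(c, D) = -30*c - 4*D
l(v, U) = -425263/44644 (l(v, U) = -9 + 757/(-30*48 - 4*1/31) = -9 + 757/(-1440 - 4/31) = -9 + 757/(-44644/31) = -9 + 757*(-31/44644) = -9 - 23467/44644 = -425263/44644)
1442257 + l(-994, 1491) = 1442257 - 425263/44644 = 64387696245/44644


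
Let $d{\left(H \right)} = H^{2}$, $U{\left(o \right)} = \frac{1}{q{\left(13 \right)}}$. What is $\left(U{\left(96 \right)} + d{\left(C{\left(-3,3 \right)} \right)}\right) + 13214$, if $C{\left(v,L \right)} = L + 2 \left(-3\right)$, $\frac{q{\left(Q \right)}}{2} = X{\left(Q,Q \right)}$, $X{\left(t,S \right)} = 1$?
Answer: $\frac{26447}{2} \approx 13224.0$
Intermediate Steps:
$q{\left(Q \right)} = 2$ ($q{\left(Q \right)} = 2 \cdot 1 = 2$)
$U{\left(o \right)} = \frac{1}{2}$
$C{\left(v,L \right)} = -6 + L$ ($C{\left(v,L \right)} = L - 6 = -6 + L$)
$\left(U{\left(96 \right)} + d{\left(C{\left(-3,3 \right)} \right)}\right) + 13214 = \left(\frac{1}{2} + \left(-6 + 3\right)^{2}\right) + 13214 = \left(\frac{1}{2} + \left(-3\right)^{2}\right) + 13214 = \left(\frac{1}{2} + 9\right) + 13214 = \frac{19}{2} + 13214 = \frac{26447}{2}$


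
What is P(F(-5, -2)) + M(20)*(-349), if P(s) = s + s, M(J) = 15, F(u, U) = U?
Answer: -5239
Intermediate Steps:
P(s) = 2*s
P(F(-5, -2)) + M(20)*(-349) = 2*(-2) + 15*(-349) = -4 - 5235 = -5239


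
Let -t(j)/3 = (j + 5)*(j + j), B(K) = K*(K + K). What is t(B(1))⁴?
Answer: 49787136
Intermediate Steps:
B(K) = 2*K² (B(K) = K*(2*K) = 2*K²)
t(j) = -6*j*(5 + j) (t(j) = -3*(j + 5)*(j + j) = -3*(5 + j)*2*j = -6*j*(5 + j))
t(B(1))⁴ = (-6*2*1²*(5 + 2*1²))⁴ = (-6*2*1*(5 + 2*1))⁴ = (-6*2*(5 + 2))⁴ = (-6*2*7)⁴ = (-84)⁴ = 49787136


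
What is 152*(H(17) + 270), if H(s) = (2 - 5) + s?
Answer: 43168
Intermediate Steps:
H(s) = -3 + s
152*(H(17) + 270) = 152*((-3 + 17) + 270) = 152*(14 + 270) = 152*284 = 43168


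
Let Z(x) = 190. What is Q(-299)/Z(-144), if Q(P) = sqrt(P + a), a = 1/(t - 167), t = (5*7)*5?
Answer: I*sqrt(4782)/760 ≈ 0.090989*I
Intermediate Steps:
t = 175 (t = 35*5 = 175)
a = 1/8 (a = 1/(175 - 167) = 1/8 ≈ 0.12500)
Q(P) = sqrt(1/8 + P) (Q(P) = sqrt(P + 1/8) = sqrt(1/8 + P))
Q(-299)/Z(-144) = (sqrt(2 + 16*(-299))/4)/190 = (sqrt(2 - 4784)/4)*(1/190) = (sqrt(-4782)/4)*(1/190) = ((I*sqrt(4782))/4)*(1/190) = (I*sqrt(4782)/4)*(1/190) = I*sqrt(4782)/760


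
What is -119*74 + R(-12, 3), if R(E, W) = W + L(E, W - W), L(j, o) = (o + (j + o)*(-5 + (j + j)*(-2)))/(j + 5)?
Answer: -61105/7 ≈ -8729.3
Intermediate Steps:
L(j, o) = (o + (-5 - 4*j)*(j + o))/(5 + j) (L(j, o) = (o + (j + o)*(-5 + (2*j)*(-2)))/(5 + j) = (o + (j + o)*(-5 - 4*j))/(5 + j) = (o + (-5 - 4*j)*(j + o))/(5 + j))
R(E, W) = W + (-5*E - 4*E²)/(5 + E) (R(E, W) = W + (-5*E - 4*(W - W) - 4*E² - 4*E*(W - W))/(5 + E) = W + (-5*E - 4*0 - 4*E² - 4*E*0)/(5 + E) = W + (-5*E + 0 - 4*E² + 0)/(5 + E) = W + (-5*E - 4*E²)/(5 + E))
-119*74 + R(-12, 3) = -119*74 + (-5*(-12) - 4*(-12)² + 3*(5 - 12))/(5 - 12) = -8806 + (60 - 4*144 + 3*(-7))/(-7) = -8806 - (60 - 576 - 21)/7 = -8806 - ⅐*(-537) = -8806 + 537/7 = -61105/7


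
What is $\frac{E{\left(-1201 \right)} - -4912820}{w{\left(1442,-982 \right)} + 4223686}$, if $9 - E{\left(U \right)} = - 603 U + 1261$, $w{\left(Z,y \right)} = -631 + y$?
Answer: $\frac{4187365}{4222073} \approx 0.99178$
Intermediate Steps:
$E{\left(U \right)} = -1252 + 603 U$ ($E{\left(U \right)} = 9 - \left(- 603 U + 1261\right) = 9 - \left(1261 - 603 U\right) = 9 + \left(-1261 + 603 U\right) = -1252 + 603 U$)
$\frac{E{\left(-1201 \right)} - -4912820}{w{\left(1442,-982 \right)} + 4223686} = \frac{\left(-1252 + 603 \left(-1201\right)\right) - -4912820}{\left(-631 - 982\right) + 4223686} = \frac{\left(-1252 - 724203\right) + 4912820}{-1613 + 4223686} = \frac{-725455 + 4912820}{4222073} = 4187365 \cdot \frac{1}{4222073} = \frac{4187365}{4222073}$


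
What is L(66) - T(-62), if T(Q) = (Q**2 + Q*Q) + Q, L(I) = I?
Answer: -7560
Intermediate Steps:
T(Q) = Q + 2*Q**2 (T(Q) = (Q**2 + Q**2) + Q = 2*Q**2 + Q = Q + 2*Q**2)
L(66) - T(-62) = 66 - (-62)*(1 + 2*(-62)) = 66 - (-62)*(1 - 124) = 66 - (-62)*(-123) = 66 - 1*7626 = 66 - 7626 = -7560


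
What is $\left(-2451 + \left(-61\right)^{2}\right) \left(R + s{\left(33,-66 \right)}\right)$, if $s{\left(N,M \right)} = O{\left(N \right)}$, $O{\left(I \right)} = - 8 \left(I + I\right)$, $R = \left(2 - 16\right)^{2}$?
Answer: $-421640$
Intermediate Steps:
$R = 196$ ($R = \left(-14\right)^{2} = 196$)
$O{\left(I \right)} = - 16 I$ ($O{\left(I \right)} = - 8 \cdot 2 I = - 16 I$)
$s{\left(N,M \right)} = - 16 N$
$\left(-2451 + \left(-61\right)^{2}\right) \left(R + s{\left(33,-66 \right)}\right) = \left(-2451 + \left(-61\right)^{2}\right) \left(196 - 528\right) = \left(-2451 + 3721\right) \left(196 - 528\right) = 1270 \left(-332\right) = -421640$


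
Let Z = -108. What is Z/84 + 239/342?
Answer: -1405/2394 ≈ -0.58688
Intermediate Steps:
Z/84 + 239/342 = -108/84 + 239/342 = -108*1/84 + 239*(1/342) = -9/7 + 239/342 = -1405/2394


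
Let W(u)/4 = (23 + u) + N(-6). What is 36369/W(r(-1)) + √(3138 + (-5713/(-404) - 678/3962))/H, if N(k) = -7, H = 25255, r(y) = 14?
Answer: 12123/40 + √504723772173929/10106091310 ≈ 303.08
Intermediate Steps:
W(u) = 64 + 4*u (W(u) = 4*((23 + u) - 7) = 4*(16 + u) = 64 + 4*u)
36369/W(r(-1)) + √(3138 + (-5713/(-404) - 678/3962))/H = 36369/(64 + 4*14) + √(3138 + (-5713/(-404) - 678/3962))/25255 = 36369/(64 + 56) + √(3138 + (-5713*(-1/404) - 678*1/3962))*(1/25255) = 36369/120 + √(3138 + (5713/404 - 339/1981))*(1/25255) = 36369*(1/120) + √(3138 + 11180497/800324)*(1/25255) = 12123/40 + √(2522597209/800324)*(1/25255) = 12123/40 + (√504723772173929/400162)*(1/25255) = 12123/40 + √504723772173929/10106091310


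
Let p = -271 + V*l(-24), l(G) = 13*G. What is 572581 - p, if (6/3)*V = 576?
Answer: 662708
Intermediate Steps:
V = 288 (V = (½)*576 = 288)
p = -90127 (p = -271 + 288*(13*(-24)) = -271 + 288*(-312) = -271 - 89856 = -90127)
572581 - p = 572581 - 1*(-90127) = 572581 + 90127 = 662708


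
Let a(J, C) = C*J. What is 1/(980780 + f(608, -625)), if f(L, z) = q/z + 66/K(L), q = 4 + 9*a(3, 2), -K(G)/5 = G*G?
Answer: 115520000/113299694875619 ≈ 1.0196e-6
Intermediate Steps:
K(G) = -5*G**2 (K(G) = -5*G*G = -5*G**2)
q = 58 (q = 4 + 9*(2*3) = 4 + 9*6 = 4 + 54 = 58)
f(L, z) = 58/z - 66/(5*L**2) (f(L, z) = 58/z + 66/((-5*L**2)) = 58/z + 66*(-1/(5*L**2)) = 58/z - 66/(5*L**2))
1/(980780 + f(608, -625)) = 1/(980780 + (58/(-625) - 66/5/608**2)) = 1/(980780 + (58*(-1/625) - 66/5*1/369664)) = 1/(980780 + (-58/625 - 33/924160)) = 1/(980780 - 10724381/115520000) = 1/(113299694875619/115520000) = 115520000/113299694875619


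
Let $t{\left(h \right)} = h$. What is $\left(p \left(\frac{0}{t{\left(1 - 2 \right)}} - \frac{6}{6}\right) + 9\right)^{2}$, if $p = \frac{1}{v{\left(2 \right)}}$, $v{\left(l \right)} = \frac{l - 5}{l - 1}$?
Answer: $\frac{784}{9} \approx 87.111$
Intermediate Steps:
$v{\left(l \right)} = \frac{-5 + l}{-1 + l}$
$p = - \frac{1}{3}$ ($p = \frac{1}{\frac{1}{-1 + 2} \left(-5 + 2\right)} = \frac{1}{1^{-1} \left(-3\right)} = \frac{1}{1 \left(-3\right)} = \frac{1}{-3} = - \frac{1}{3} \approx -0.33333$)
$\left(p \left(\frac{0}{t{\left(1 - 2 \right)}} - \frac{6}{6}\right) + 9\right)^{2} = \left(- \frac{\frac{0}{1 - 2} - \frac{6}{6}}{3} + 9\right)^{2} = \left(- \frac{\frac{0}{-1} - 1}{3} + 9\right)^{2} = \left(- \frac{0 \left(-1\right) - 1}{3} + 9\right)^{2} = \left(- \frac{0 - 1}{3} + 9\right)^{2} = \left(\left(- \frac{1}{3}\right) \left(-1\right) + 9\right)^{2} = \left(\frac{1}{3} + 9\right)^{2} = \left(\frac{28}{3}\right)^{2} = \frac{784}{9}$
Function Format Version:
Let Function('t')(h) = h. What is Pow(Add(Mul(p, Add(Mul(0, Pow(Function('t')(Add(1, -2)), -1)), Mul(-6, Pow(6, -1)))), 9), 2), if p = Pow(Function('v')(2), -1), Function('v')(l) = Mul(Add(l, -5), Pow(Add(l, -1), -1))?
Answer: Rational(784, 9) ≈ 87.111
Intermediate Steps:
Function('v')(l) = Mul(Pow(Add(-1, l), -1), Add(-5, l)) (Function('v')(l) = Mul(Add(-5, l), Pow(Add(-1, l), -1)) = Mul(Pow(Add(-1, l), -1), Add(-5, l)))
p = Rational(-1, 3) (p = Pow(Mul(Pow(Add(-1, 2), -1), Add(-5, 2)), -1) = Pow(Mul(Pow(1, -1), -3), -1) = Pow(Mul(1, -3), -1) = Pow(-3, -1) = Rational(-1, 3) ≈ -0.33333)
Pow(Add(Mul(p, Add(Mul(0, Pow(Function('t')(Add(1, -2)), -1)), Mul(-6, Pow(6, -1)))), 9), 2) = Pow(Add(Mul(Rational(-1, 3), Add(Mul(0, Pow(Add(1, -2), -1)), Mul(-6, Pow(6, -1)))), 9), 2) = Pow(Add(Mul(Rational(-1, 3), Add(Mul(0, Pow(-1, -1)), Mul(-6, Rational(1, 6)))), 9), 2) = Pow(Add(Mul(Rational(-1, 3), Add(Mul(0, -1), -1)), 9), 2) = Pow(Add(Mul(Rational(-1, 3), Add(0, -1)), 9), 2) = Pow(Add(Mul(Rational(-1, 3), -1), 9), 2) = Pow(Add(Rational(1, 3), 9), 2) = Pow(Rational(28, 3), 2) = Rational(784, 9)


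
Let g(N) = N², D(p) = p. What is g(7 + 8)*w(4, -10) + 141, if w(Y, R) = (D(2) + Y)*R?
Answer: -13359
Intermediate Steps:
w(Y, R) = R*(2 + Y) (w(Y, R) = (2 + Y)*R = R*(2 + Y))
g(7 + 8)*w(4, -10) + 141 = (7 + 8)²*(-10*(2 + 4)) + 141 = 15²*(-10*6) + 141 = 225*(-60) + 141 = -13500 + 141 = -13359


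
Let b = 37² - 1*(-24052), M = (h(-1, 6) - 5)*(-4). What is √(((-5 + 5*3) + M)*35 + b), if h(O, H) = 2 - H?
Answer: √27031 ≈ 164.41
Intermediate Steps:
M = 36 (M = ((2 - 1*6) - 5)*(-4) = ((2 - 6) - 5)*(-4) = (-4 - 5)*(-4) = -9*(-4) = 36)
b = 25421 (b = 1369 + 24052 = 25421)
√(((-5 + 5*3) + M)*35 + b) = √(((-5 + 5*3) + 36)*35 + 25421) = √(((-5 + 15) + 36)*35 + 25421) = √((10 + 36)*35 + 25421) = √(46*35 + 25421) = √(1610 + 25421) = √27031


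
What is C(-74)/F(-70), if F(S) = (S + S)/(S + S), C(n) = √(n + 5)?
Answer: I*√69 ≈ 8.3066*I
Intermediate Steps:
C(n) = √(5 + n)
F(S) = 1 (F(S) = (2*S)/((2*S)) = (2*S)*(1/(2*S)) = 1)
C(-74)/F(-70) = √(5 - 74)/1 = √(-69)*1 = (I*√69)*1 = I*√69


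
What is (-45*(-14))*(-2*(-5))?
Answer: 6300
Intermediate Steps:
(-45*(-14))*(-2*(-5)) = 630*10 = 6300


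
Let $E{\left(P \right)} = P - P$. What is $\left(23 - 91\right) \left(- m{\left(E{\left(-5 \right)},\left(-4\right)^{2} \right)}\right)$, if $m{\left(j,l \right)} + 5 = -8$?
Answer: $-884$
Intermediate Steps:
$E{\left(P \right)} = 0$
$m{\left(j,l \right)} = -13$ ($m{\left(j,l \right)} = -5 - 8 = -13$)
$\left(23 - 91\right) \left(- m{\left(E{\left(-5 \right)},\left(-4\right)^{2} \right)}\right) = \left(23 - 91\right) \left(\left(-1\right) \left(-13\right)\right) = \left(-68\right) 13 = -884$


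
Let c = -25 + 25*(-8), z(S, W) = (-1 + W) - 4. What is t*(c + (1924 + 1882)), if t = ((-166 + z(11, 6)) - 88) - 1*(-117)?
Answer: -487016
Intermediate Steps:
z(S, W) = -5 + W
c = -225 (c = -25 - 200 = -225)
t = -136 (t = ((-166 + (-5 + 6)) - 88) - 1*(-117) = ((-166 + 1) - 88) + 117 = (-165 - 88) + 117 = -253 + 117 = -136)
t*(c + (1924 + 1882)) = -136*(-225 + (1924 + 1882)) = -136*(-225 + 3806) = -136*3581 = -487016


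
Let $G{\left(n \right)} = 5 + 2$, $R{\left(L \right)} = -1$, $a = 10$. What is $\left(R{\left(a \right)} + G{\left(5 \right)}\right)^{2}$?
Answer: $36$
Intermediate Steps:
$G{\left(n \right)} = 7$
$\left(R{\left(a \right)} + G{\left(5 \right)}\right)^{2} = \left(-1 + 7\right)^{2} = 6^{2} = 36$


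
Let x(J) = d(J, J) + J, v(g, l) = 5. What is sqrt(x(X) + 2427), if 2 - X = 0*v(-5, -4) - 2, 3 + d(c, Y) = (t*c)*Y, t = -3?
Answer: 2*sqrt(595) ≈ 48.785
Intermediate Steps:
d(c, Y) = -3 - 3*Y*c (d(c, Y) = -3 + (-3*c)*Y = -3 - 3*Y*c)
X = 4 (X = 2 - (0*5 - 2) = 2 - (0 - 2) = 2 - 1*(-2) = 2 + 2 = 4)
x(J) = -3 + J - 3*J**2 (x(J) = (-3 - 3*J*J) + J = (-3 - 3*J**2) + J = -3 + J - 3*J**2)
sqrt(x(X) + 2427) = sqrt((-3 + 4 - 3*4**2) + 2427) = sqrt((-3 + 4 - 3*16) + 2427) = sqrt((-3 + 4 - 48) + 2427) = sqrt(-47 + 2427) = sqrt(2380) = 2*sqrt(595)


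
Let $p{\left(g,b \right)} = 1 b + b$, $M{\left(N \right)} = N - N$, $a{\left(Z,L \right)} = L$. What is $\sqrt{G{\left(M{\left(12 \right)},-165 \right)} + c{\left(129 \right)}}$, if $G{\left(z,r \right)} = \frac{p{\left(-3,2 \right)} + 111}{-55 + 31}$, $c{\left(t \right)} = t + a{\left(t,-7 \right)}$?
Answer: $\frac{\sqrt{16878}}{12} \approx 10.826$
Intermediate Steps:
$c{\left(t \right)} = -7 + t$ ($c{\left(t \right)} = t - 7 = -7 + t$)
$M{\left(N \right)} = 0$
$p{\left(g,b \right)} = 2 b$ ($p{\left(g,b \right)} = b + b = 2 b$)
$G{\left(z,r \right)} = - \frac{115}{24}$ ($G{\left(z,r \right)} = \frac{2 \cdot 2 + 111}{-55 + 31} = \frac{4 + 111}{-24} = 115 \left(- \frac{1}{24}\right) = - \frac{115}{24}$)
$\sqrt{G{\left(M{\left(12 \right)},-165 \right)} + c{\left(129 \right)}} = \sqrt{- \frac{115}{24} + \left(-7 + 129\right)} = \sqrt{- \frac{115}{24} + 122} = \sqrt{\frac{2813}{24}} = \frac{\sqrt{16878}}{12}$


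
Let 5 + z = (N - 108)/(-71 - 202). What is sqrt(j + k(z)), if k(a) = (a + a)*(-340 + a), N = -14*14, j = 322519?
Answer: sqrt(24236234033)/273 ≈ 570.26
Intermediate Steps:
N = -196
z = -1061/273 (z = -5 + (-196 - 108)/(-71 - 202) = -5 - 304/(-273) = -5 - 304*(-1/273) = -5 + 304/273 = -1061/273 ≈ -3.8864)
k(a) = 2*a*(-340 + a) (k(a) = (2*a)*(-340 + a) = 2*a*(-340 + a))
sqrt(j + k(z)) = sqrt(322519 + 2*(-1061/273)*(-340 - 1061/273)) = sqrt(322519 + 2*(-1061/273)*(-93881/273)) = sqrt(322519 + 199215482/74529) = sqrt(24236234033/74529) = sqrt(24236234033)/273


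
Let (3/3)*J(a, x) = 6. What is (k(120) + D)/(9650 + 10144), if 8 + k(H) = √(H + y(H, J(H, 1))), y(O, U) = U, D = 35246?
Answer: 5873/3299 + √14/6598 ≈ 1.7808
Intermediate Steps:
J(a, x) = 6
k(H) = -8 + √(6 + H) (k(H) = -8 + √(H + 6) = -8 + √(6 + H))
(k(120) + D)/(9650 + 10144) = ((-8 + √(6 + 120)) + 35246)/(9650 + 10144) = ((-8 + √126) + 35246)/19794 = ((-8 + 3*√14) + 35246)*(1/19794) = (35238 + 3*√14)*(1/19794) = 5873/3299 + √14/6598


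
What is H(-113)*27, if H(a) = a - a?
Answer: 0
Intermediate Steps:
H(a) = 0
H(-113)*27 = 0*27 = 0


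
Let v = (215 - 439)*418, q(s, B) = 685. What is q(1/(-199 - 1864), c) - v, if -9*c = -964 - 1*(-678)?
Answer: 94317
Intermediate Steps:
c = 286/9 (c = -(-964 - 1*(-678))/9 = -(-964 + 678)/9 = -⅑*(-286) = 286/9 ≈ 31.778)
v = -93632 (v = -224*418 = -93632)
q(1/(-199 - 1864), c) - v = 685 - 1*(-93632) = 685 + 93632 = 94317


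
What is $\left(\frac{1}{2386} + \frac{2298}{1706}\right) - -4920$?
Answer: $\frac{10016211727}{2035258} \approx 4921.3$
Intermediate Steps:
$\left(\frac{1}{2386} + \frac{2298}{1706}\right) - -4920 = \left(\frac{1}{2386} + 2298 \cdot \frac{1}{1706}\right) + 4920 = \left(\frac{1}{2386} + \frac{1149}{853}\right) + 4920 = \frac{2742367}{2035258} + 4920 = \frac{10016211727}{2035258}$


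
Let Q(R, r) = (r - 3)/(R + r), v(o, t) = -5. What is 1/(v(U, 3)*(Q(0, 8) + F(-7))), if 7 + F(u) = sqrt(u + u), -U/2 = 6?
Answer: 408/17485 + 64*I*sqrt(14)/17485 ≈ 0.023334 + 0.013696*I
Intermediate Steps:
U = -12 (U = -2*6 = -12)
Q(R, r) = (-3 + r)/(R + r)
F(u) = -7 + sqrt(2)*sqrt(u) (F(u) = -7 + sqrt(u + u) = -7 + sqrt(2*u) = -7 + sqrt(2)*sqrt(u))
1/(v(U, 3)*(Q(0, 8) + F(-7))) = 1/(-5*((-3 + 8)/(0 + 8) + (-7 + sqrt(2)*sqrt(-7)))) = 1/(-5*(5/8 + (-7 + sqrt(2)*(I*sqrt(7))))) = 1/(-5*((1/8)*5 + (-7 + I*sqrt(14)))) = 1/(-5*(5/8 + (-7 + I*sqrt(14)))) = 1/(-5*(-51/8 + I*sqrt(14))) = 1/(255/8 - 5*I*sqrt(14))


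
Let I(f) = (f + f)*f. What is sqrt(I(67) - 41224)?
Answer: I*sqrt(32246) ≈ 179.57*I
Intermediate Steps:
I(f) = 2*f**2 (I(f) = (2*f)*f = 2*f**2)
sqrt(I(67) - 41224) = sqrt(2*67**2 - 41224) = sqrt(2*4489 - 41224) = sqrt(8978 - 41224) = sqrt(-32246) = I*sqrt(32246)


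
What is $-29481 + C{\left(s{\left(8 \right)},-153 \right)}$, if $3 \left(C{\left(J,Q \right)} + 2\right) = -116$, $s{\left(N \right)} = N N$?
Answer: $- \frac{88565}{3} \approx -29522.0$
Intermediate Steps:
$s{\left(N \right)} = N^{2}$
$C{\left(J,Q \right)} = - \frac{122}{3}$ ($C{\left(J,Q \right)} = -2 + \frac{1}{3} \left(-116\right) = -2 - \frac{116}{3} = - \frac{122}{3}$)
$-29481 + C{\left(s{\left(8 \right)},-153 \right)} = -29481 - \frac{122}{3} = - \frac{88565}{3}$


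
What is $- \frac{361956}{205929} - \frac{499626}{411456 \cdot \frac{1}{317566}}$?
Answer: $- \frac{907603200380875}{2353631184} \approx -3.8562 \cdot 10^{5}$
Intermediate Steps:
$- \frac{361956}{205929} - \frac{499626}{411456 \cdot \frac{1}{317566}} = \left(-361956\right) \frac{1}{205929} - \frac{499626}{411456 \cdot \frac{1}{317566}} = - \frac{120652}{68643} - \frac{499626}{\frac{205728}{158783}} = - \frac{120652}{68643} - \frac{13222019193}{34288} = - \frac{907603200380875}{2353631184}$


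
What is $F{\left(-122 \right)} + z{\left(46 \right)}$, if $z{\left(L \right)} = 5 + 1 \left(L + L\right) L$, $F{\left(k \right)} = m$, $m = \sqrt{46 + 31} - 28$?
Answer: $4209 + \sqrt{77} \approx 4217.8$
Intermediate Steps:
$m = -28 + \sqrt{77}$ ($m = \sqrt{77} - 28 = -28 + \sqrt{77} \approx -19.225$)
$F{\left(k \right)} = -28 + \sqrt{77}$
$z{\left(L \right)} = 5 + 2 L^{2}$ ($z{\left(L \right)} = 5 + 1 \cdot 2 L L = 5 + 2 L L = 5 + 2 L^{2}$)
$F{\left(-122 \right)} + z{\left(46 \right)} = \left(-28 + \sqrt{77}\right) + \left(5 + 2 \cdot 46^{2}\right) = \left(-28 + \sqrt{77}\right) + \left(5 + 2 \cdot 2116\right) = \left(-28 + \sqrt{77}\right) + \left(5 + 4232\right) = \left(-28 + \sqrt{77}\right) + 4237 = 4209 + \sqrt{77}$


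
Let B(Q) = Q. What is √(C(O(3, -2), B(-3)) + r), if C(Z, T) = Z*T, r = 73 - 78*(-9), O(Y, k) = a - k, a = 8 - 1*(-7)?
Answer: 2*√181 ≈ 26.907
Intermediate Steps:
a = 15 (a = 8 + 7 = 15)
O(Y, k) = 15 - k
r = 775 (r = 73 + 702 = 775)
C(Z, T) = T*Z
√(C(O(3, -2), B(-3)) + r) = √(-3*(15 - 1*(-2)) + 775) = √(-3*(15 + 2) + 775) = √(-3*17 + 775) = √(-51 + 775) = √724 = 2*√181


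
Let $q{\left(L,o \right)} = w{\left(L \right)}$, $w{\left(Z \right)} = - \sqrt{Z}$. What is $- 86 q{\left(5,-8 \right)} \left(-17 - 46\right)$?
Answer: $- 5418 \sqrt{5} \approx -12115.0$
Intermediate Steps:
$q{\left(L,o \right)} = - \sqrt{L}$
$- 86 q{\left(5,-8 \right)} \left(-17 - 46\right) = - 86 \left(- \sqrt{5}\right) \left(-17 - 46\right) = 86 \sqrt{5} \left(-63\right) = - 5418 \sqrt{5}$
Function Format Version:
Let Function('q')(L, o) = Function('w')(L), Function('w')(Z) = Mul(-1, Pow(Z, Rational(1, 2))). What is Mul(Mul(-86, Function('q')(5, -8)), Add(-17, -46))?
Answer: Mul(-5418, Pow(5, Rational(1, 2))) ≈ -12115.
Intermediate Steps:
Function('q')(L, o) = Mul(-1, Pow(L, Rational(1, 2)))
Mul(Mul(-86, Function('q')(5, -8)), Add(-17, -46)) = Mul(Mul(-86, Mul(-1, Pow(5, Rational(1, 2)))), Add(-17, -46)) = Mul(Mul(86, Pow(5, Rational(1, 2))), -63) = Mul(-5418, Pow(5, Rational(1, 2)))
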